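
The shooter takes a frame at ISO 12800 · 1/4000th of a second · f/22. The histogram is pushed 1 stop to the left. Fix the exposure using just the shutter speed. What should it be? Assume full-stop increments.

1/2000s

Underexposed by 1 stop → need 1 stop brighter.
Shutter speed: 1/4000 → 1/2000.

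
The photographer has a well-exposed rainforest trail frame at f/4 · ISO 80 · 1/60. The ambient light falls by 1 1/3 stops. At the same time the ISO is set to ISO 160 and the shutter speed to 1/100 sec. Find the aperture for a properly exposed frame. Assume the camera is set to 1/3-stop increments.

Scene light: 1 1/3 stops darker.
ISO: 80 → 100 → 125 → 160 — 1 stop higher (brighter).
Shutter speed: 1/60 → 1/80 → 1/100 — 2/3 stop faster (darker).
Net so far: 1 stop darker. Aperture: f/4 → f/3.5 → f/3.2 → f/2.8.

f/2.8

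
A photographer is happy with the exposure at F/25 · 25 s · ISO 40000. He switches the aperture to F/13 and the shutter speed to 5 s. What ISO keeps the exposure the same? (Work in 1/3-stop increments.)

ISO 51200

Aperture: f/25 → f/22 → f/20 → f/18 → f/16 → f/14 → f/13 — 2 stops wider (brighter).
Shutter speed: 25 → 20 → 15 → 13 → 10 → 8 → 6 → 5 — 2 1/3 stops shorter (darker).
Net change so far: 1/3 stop darker. Offset with the ISO: 40000 → 51200.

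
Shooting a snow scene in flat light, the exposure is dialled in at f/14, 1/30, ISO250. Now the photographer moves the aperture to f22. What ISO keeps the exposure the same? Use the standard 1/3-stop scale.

ISO 640

Aperture: f/14 → f/16 → f/18 → f/20 → f/22 — 1 1/3 stops narrower (darker).
Need 1 1/3 stops brighter from the ISO: 250 → 320 → 400 → 500 → 640.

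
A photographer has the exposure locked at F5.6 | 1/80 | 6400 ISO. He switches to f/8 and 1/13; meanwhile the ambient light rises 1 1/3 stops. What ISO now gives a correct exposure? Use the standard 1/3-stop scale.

Scene light: 1 1/3 stops brighter.
Aperture: f/5.6 → f/6.3 → f/7.1 → f/8 — 1 stop smaller aperture (darker).
Shutter speed: 1/80 → 1/60 → 1/50 → 1/40 → 1/30 → 1/25 → 1/20 → 1/15 → 1/13 — 2 2/3 stops longer (brighter).
Net so far: 3 stops brighter. ISO: 6400 → 5000 → 4000 → 3200 → 2500 → 2000 → 1600 → 1250 → 1000 → 800.

ISO 800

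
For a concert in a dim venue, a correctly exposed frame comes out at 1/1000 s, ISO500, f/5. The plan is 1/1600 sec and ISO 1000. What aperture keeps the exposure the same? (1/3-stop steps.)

f/5.6

Shutter speed: 1/1000 → 1/1250 → 1/1600 — 2/3 stop faster (darker).
ISO: 500 → 640 → 800 → 1000 — 1 stop raised (brighter).
Net change so far: 1/3 stop brighter. Offset with the aperture: f/5 → f/5.6.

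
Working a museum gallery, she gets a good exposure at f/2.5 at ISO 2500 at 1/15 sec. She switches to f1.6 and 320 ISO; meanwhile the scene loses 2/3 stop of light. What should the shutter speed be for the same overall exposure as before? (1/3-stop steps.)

0.3 s

Scene light: 2/3 stop darker.
Aperture: f/2.5 → f/2.2 → f/2 → f/1.8 → f/1.6 — 1 1/3 stops larger aperture (brighter).
ISO: 2500 → 2000 → 1600 → 1250 → 1000 → 800 → 640 → 500 → 400 → 320 — 3 stops dropped (darker).
Net so far: 2 1/3 stops darker. Shutter speed: 1/15 → 1/13 → 1/10 → 1/8 → 1/6 → 1/5 → 1/4 → 0.3.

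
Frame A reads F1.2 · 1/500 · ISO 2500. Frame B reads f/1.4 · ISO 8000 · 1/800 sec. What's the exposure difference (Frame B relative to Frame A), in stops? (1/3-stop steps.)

2/3 stop brighter

Aperture: f/1.2 → f/1.4 — 1/3 stop stopped down (darker).
Shutter speed: 1/500 → 1/640 → 1/800 — 2/3 stop shorter (darker).
ISO: 2500 → 3200 → 4000 → 5000 → 6400 → 8000 — 1 2/3 stops raised (brighter).
Net: −1/3 −2/3 +1 2/3 = +2/3 stops.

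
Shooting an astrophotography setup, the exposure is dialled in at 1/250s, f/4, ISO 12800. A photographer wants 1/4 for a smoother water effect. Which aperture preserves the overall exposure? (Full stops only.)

f/32

Shutter speed: 1/250 → 1/125 → 1/60 → 1/30 → 1/15 → 1/8 → 1/4 — 6 stops longer (brighter).
Need 6 stops darker from the aperture: f/4 → f/5.6 → f/8 → f/11 → f/16 → f/22 → f/32.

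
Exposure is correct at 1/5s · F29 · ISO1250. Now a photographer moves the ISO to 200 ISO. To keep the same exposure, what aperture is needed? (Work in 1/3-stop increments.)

f/11

ISO: 1250 → 1000 → 800 → 640 → 500 → 400 → 320 → 250 → 200 — 2 2/3 stops dropped (darker).
Need 2 2/3 stops brighter from the aperture: f/29 → f/25 → f/22 → f/20 → f/18 → f/16 → f/14 → f/13 → f/11.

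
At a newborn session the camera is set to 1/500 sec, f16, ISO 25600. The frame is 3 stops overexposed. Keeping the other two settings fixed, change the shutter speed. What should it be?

Overexposed by 3 stops → need 3 stops darker.
Shutter speed: 1/500 → 1/1000 → 1/2000 → 1/4000.

1/4000s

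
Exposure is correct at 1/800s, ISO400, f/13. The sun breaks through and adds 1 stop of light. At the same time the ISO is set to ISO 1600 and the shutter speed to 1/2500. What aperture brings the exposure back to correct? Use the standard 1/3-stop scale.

Scene light: 1 stop brighter.
ISO: 400 → 500 → 640 → 800 → 1000 → 1250 → 1600 — 2 stops raised (brighter).
Shutter speed: 1/800 → 1/1000 → 1/1250 → 1/1600 → 1/2000 → 1/2500 — 1 2/3 stops shorter (darker).
Net so far: 1 1/3 stops brighter. Aperture: f/13 → f/14 → f/16 → f/18 → f/20.

f/20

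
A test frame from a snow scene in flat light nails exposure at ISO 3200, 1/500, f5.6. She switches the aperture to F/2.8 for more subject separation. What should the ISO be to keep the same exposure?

Aperture: f/5.6 → f/4 → f/2.8 — 2 stops opened up (brighter).
Need 2 stops darker from the ISO: 3200 → 1600 → 800.

ISO 800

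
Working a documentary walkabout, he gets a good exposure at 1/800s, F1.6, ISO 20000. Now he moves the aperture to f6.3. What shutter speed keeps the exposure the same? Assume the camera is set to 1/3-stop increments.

1/50s

Aperture: f/1.6 → f/1.8 → f/2 → f/2.2 → f/2.5 → f/2.8 → f/3.2 → f/3.5 → f/4 → f/4.5 → f/5 → f/5.6 → f/6.3 — 4 stops stopped down (darker).
Need 4 stops brighter from the shutter speed: 1/800 → 1/640 → 1/500 → 1/400 → 1/320 → 1/250 → 1/200 → 1/160 → 1/125 → 1/100 → 1/80 → 1/60 → 1/50.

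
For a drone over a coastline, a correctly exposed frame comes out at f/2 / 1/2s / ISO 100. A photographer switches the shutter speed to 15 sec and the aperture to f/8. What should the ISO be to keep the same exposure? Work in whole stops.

Shutter speed: 1/2 → 1 → 2 → 4 → 8 → 15 — 5 stops slower (brighter).
Aperture: f/2 → f/2.8 → f/4 → f/5.6 → f/8 — 4 stops smaller aperture (darker).
Net change so far: 1 stop brighter. Offset with the ISO: 100 → 50.

ISO 50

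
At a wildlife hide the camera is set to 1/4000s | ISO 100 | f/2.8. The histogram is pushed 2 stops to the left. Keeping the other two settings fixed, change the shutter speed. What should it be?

1/1000s

Underexposed by 2 stops → need 2 stops brighter.
Shutter speed: 1/4000 → 1/2000 → 1/1000.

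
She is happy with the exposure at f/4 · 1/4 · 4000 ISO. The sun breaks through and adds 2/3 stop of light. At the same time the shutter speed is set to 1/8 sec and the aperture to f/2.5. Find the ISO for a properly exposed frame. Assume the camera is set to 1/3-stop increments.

ISO 2000

Scene light: 2/3 stop brighter.
Shutter speed: 1/4 → 1/5 → 1/6 → 1/8 — 1 stop shorter (darker).
Aperture: f/4 → f/3.5 → f/3.2 → f/2.8 → f/2.5 — 1 1/3 stops larger aperture (brighter).
Net so far: 1 stop brighter. ISO: 4000 → 3200 → 2500 → 2000.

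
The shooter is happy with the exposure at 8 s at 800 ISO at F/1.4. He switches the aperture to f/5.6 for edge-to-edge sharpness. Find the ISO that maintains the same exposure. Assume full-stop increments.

ISO 12800

Aperture: f/1.4 → f/2 → f/2.8 → f/4 → f/5.6 — 4 stops stopped down (darker).
Need 4 stops brighter from the ISO: 800 → 1600 → 3200 → 6400 → 12800.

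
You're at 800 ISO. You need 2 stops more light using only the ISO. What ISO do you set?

ISO 3200

ISO: 800 → 1600 → 3200 — 2 stops raised (brighter).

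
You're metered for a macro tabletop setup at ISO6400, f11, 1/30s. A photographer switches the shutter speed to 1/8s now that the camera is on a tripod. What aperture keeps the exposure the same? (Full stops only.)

f/22

Shutter speed: 1/30 → 1/15 → 1/8 — 2 stops slower (brighter).
Need 2 stops darker from the aperture: f/11 → f/16 → f/22.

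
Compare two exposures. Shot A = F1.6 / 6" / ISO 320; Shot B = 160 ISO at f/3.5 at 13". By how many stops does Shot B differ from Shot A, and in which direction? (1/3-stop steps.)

Aperture: f/1.6 → f/1.8 → f/2 → f/2.2 → f/2.5 → f/2.8 → f/3.2 → f/3.5 — 2 1/3 stops stopped down (darker).
Shutter speed: 6 → 8 → 10 → 13 — 1 stop slower (brighter).
ISO: 320 → 250 → 200 → 160 — 1 stop dropped (darker).
Net: −2 1/3 +1 −1 = −2 1/3 stops.

2 1/3 stops darker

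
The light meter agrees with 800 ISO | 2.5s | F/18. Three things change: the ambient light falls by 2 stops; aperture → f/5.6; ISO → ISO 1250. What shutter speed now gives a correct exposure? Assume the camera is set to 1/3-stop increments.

Scene light: 2 stops darker.
Aperture: f/18 → f/16 → f/14 → f/13 → f/11 → f/10 → f/9 → f/8 → f/7.1 → f/6.3 → f/5.6 — 3 1/3 stops opened up (brighter).
ISO: 800 → 1000 → 1250 — 2/3 stop raised (brighter).
Net so far: 2 stops brighter. Shutter speed: 2.5 → 2 → 1.6 → 1.3 → 1 → 0.8 → 0.6.

0.6 s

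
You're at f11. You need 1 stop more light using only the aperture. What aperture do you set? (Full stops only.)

f/8

Aperture: f/11 → f/8 — 1 stop wider (brighter).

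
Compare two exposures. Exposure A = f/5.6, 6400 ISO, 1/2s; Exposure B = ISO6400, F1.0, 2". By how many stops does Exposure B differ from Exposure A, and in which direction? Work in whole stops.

7 stops brighter

Aperture: f/5.6 → f/4 → f/2.8 → f/2 → f/1.4 → f/1.0 — 5 stops wider (brighter).
Shutter speed: 1/2 → 1 → 2 — 2 stops slower (brighter).
ISO: unchanged.
Net: +5 +2 = +7 stops.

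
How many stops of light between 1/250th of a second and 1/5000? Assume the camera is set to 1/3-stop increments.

1/250 → 1/320 → 1/400 → 1/500 → 1/640 → 1/800 → 1/1000 → 1/1250 → 1/1600 → 1/2000 → 1/2500 → 1/3200 → 1/4000 → 1/5000 — count the steps: 13 third-stops = 4 1/3 stops.

4 1/3 stops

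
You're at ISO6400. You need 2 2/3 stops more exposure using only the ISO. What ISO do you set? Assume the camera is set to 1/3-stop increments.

ISO: 6400 → 8000 → 10000 → 12800 → 16000 → 20000 → 25600 → 32000 → 40000 — 2 2/3 stops raised (brighter).

ISO 40000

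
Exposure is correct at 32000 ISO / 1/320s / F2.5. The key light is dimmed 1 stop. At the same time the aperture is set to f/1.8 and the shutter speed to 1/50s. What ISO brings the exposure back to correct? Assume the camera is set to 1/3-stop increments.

Scene light: 1 stop darker.
Aperture: f/2.5 → f/2.2 → f/2 → f/1.8 — 1 stop opened up (brighter).
Shutter speed: 1/320 → 1/250 → 1/200 → 1/160 → 1/125 → 1/100 → 1/80 → 1/60 → 1/50 — 2 2/3 stops longer (brighter).
Net so far: 2 2/3 stops brighter. ISO: 32000 → 25600 → 20000 → 16000 → 12800 → 10000 → 8000 → 6400 → 5000.

ISO 5000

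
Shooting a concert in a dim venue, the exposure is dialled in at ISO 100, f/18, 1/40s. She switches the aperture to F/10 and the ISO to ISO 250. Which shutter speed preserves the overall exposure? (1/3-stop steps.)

1/320s

Aperture: f/18 → f/16 → f/14 → f/13 → f/11 → f/10 — 1 2/3 stops opened up (brighter).
ISO: 100 → 125 → 160 → 200 → 250 — 1 1/3 stops higher (brighter).
Net change so far: 3 stops brighter. Offset with the shutter speed: 1/40 → 1/50 → 1/60 → 1/80 → 1/100 → 1/125 → 1/160 → 1/200 → 1/250 → 1/320.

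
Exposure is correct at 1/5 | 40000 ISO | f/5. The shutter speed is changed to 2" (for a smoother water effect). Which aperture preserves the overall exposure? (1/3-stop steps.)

Shutter speed: 1/5 → 1/4 → 0.3 → 0.4 → 0.5 → 0.6 → 0.8 → 1 → 1.3 → 1.6 → 2 — 3 1/3 stops slower (brighter).
Need 3 1/3 stops darker from the aperture: f/5 → f/5.6 → f/6.3 → f/7.1 → f/8 → f/9 → f/10 → f/11 → f/13 → f/14 → f/16.

f/16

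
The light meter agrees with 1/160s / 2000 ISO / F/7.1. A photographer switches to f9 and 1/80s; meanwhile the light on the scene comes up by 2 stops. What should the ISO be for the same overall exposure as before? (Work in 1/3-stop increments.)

ISO 400

Scene light: 2 stops brighter.
Aperture: f/7.1 → f/8 → f/9 — 2/3 stop smaller aperture (darker).
Shutter speed: 1/160 → 1/125 → 1/100 → 1/80 — 1 stop slower (brighter).
Net so far: 2 1/3 stops brighter. ISO: 2000 → 1600 → 1250 → 1000 → 800 → 640 → 500 → 400.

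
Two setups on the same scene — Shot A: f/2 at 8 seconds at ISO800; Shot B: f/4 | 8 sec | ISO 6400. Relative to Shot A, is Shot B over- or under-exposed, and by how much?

Aperture: f/2 → f/2.8 → f/4 — 2 stops stopped down (darker).
Shutter speed: unchanged.
ISO: 800 → 1600 → 3200 → 6400 — 3 stops raised (brighter).
Net: −2 +3 = +1 stop.

1 stop brighter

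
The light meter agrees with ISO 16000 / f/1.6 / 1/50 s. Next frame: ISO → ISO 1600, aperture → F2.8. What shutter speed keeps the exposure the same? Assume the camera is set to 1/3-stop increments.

0.6 s

ISO: 16000 → 12800 → 10000 → 8000 → 6400 → 5000 → 4000 → 3200 → 2500 → 2000 → 1600 — 3 1/3 stops lower (darker).
Aperture: f/1.6 → f/1.8 → f/2 → f/2.2 → f/2.5 → f/2.8 — 1 2/3 stops smaller aperture (darker).
Net change so far: 5 stops darker. Offset with the shutter speed: 1/50 → 1/40 → 1/30 → 1/25 → 1/20 → 1/15 → 1/13 → 1/10 → 1/8 → 1/6 → 1/5 → 1/4 → 0.3 → 0.4 → 0.5 → 0.6.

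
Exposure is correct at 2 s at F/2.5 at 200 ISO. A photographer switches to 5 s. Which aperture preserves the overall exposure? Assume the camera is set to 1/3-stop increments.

f/4

Shutter speed: 2 → 2.5 → 3.2 → 4 → 5 — 1 1/3 stops longer (brighter).
Need 1 1/3 stops darker from the aperture: f/2.5 → f/2.8 → f/3.2 → f/3.5 → f/4.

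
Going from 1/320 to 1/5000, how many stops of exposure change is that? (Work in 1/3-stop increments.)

1/320 → 1/400 → 1/500 → 1/640 → 1/800 → 1/1000 → 1/1250 → 1/1600 → 1/2000 → 1/2500 → 1/3200 → 1/4000 → 1/5000 — count the steps: 12 third-stops = 4 stops.

4 stops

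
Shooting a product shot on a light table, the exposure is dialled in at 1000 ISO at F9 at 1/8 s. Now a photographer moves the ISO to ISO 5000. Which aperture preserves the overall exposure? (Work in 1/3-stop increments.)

f/20

ISO: 1000 → 1250 → 1600 → 2000 → 2500 → 3200 → 4000 → 5000 — 2 1/3 stops higher (brighter).
Need 2 1/3 stops darker from the aperture: f/9 → f/10 → f/11 → f/13 → f/14 → f/16 → f/18 → f/20.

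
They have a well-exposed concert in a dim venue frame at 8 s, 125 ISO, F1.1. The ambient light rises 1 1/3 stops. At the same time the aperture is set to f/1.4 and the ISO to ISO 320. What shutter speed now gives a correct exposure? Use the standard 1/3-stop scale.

Scene light: 1 1/3 stops brighter.
Aperture: f/1.1 → f/1.2 → f/1.4 — 2/3 stop smaller aperture (darker).
ISO: 125 → 160 → 200 → 250 → 320 — 1 1/3 stops raised (brighter).
Net so far: 2 stops brighter. Shutter speed: 8 → 6 → 5 → 4 → 3.2 → 2.5 → 2.

2 s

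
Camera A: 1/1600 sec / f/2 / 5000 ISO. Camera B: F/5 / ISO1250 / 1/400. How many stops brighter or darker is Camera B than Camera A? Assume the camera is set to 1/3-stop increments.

Aperture: f/2 → f/2.2 → f/2.5 → f/2.8 → f/3.2 → f/3.5 → f/4 → f/4.5 → f/5 — 2 2/3 stops stopped down (darker).
Shutter speed: 1/1600 → 1/1250 → 1/1000 → 1/800 → 1/640 → 1/500 → 1/400 — 2 stops slower (brighter).
ISO: 5000 → 4000 → 3200 → 2500 → 2000 → 1600 → 1250 — 2 stops dropped (darker).
Net: −2 2/3 +2 −2 = −2 2/3 stops.

2 2/3 stops darker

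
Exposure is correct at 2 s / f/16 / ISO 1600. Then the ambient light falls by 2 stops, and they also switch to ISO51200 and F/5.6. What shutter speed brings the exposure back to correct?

1/30s

Scene light: 2 stops darker.
ISO: 1600 → 3200 → 6400 → 12800 → 25600 → 51200 — 5 stops raised (brighter).
Aperture: f/16 → f/11 → f/8 → f/5.6 — 3 stops opened up (brighter).
Net so far: 6 stops brighter. Shutter speed: 2 → 1 → 1/2 → 1/4 → 1/8 → 1/15 → 1/30.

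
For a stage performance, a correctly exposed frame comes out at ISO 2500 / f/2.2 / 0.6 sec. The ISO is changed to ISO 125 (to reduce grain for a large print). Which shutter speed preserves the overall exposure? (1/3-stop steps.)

13 s

ISO: 2500 → 2000 → 1600 → 1250 → 1000 → 800 → 640 → 500 → 400 → 320 → 250 → 200 → 160 → 125 — 4 1/3 stops lower (darker).
Need 4 1/3 stops brighter from the shutter speed: 0.6 → 0.8 → 1 → 1.3 → 1.6 → 2 → 2.5 → 3.2 → 4 → 5 → 6 → 8 → 10 → 13.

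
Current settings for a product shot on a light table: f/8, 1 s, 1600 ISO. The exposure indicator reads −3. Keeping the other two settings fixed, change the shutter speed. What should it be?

8 s

Underexposed by 3 stops → need 3 stops brighter.
Shutter speed: 1 → 2 → 4 → 8.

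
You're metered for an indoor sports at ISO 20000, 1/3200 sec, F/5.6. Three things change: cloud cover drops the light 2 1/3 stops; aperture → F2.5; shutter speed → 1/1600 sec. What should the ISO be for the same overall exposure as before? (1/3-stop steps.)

Scene light: 2 1/3 stops darker.
Aperture: f/5.6 → f/5 → f/4.5 → f/4 → f/3.5 → f/3.2 → f/2.8 → f/2.5 — 2 1/3 stops wider (brighter).
Shutter speed: 1/3200 → 1/2500 → 1/2000 → 1/1600 — 1 stop slower (brighter).
Net so far: 1 stop brighter. ISO: 20000 → 16000 → 12800 → 10000.

ISO 10000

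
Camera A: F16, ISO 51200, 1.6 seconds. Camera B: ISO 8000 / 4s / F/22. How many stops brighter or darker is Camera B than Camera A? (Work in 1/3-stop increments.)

2 1/3 stops darker

Aperture: f/16 → f/18 → f/20 → f/22 — 1 stop narrower (darker).
Shutter speed: 1.6 → 2 → 2.5 → 3.2 → 4 — 1 1/3 stops slower (brighter).
ISO: 51200 → 40000 → 32000 → 25600 → 20000 → 16000 → 12800 → 10000 → 8000 — 2 2/3 stops dropped (darker).
Net: −1 +1 1/3 −2 2/3 = −2 1/3 stops.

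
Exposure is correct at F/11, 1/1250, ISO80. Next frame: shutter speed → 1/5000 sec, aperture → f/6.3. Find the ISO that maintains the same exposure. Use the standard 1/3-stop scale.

ISO 100

Shutter speed: 1/1250 → 1/1600 → 1/2000 → 1/2500 → 1/3200 → 1/4000 → 1/5000 — 2 stops shorter (darker).
Aperture: f/11 → f/10 → f/9 → f/8 → f/7.1 → f/6.3 — 1 2/3 stops larger aperture (brighter).
Net change so far: 1/3 stop darker. Offset with the ISO: 80 → 100.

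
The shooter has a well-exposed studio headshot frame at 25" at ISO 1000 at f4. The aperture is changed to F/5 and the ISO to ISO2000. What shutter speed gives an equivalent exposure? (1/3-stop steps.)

20 s

Aperture: f/4 → f/4.5 → f/5 — 2/3 stop stopped down (darker).
ISO: 1000 → 1250 → 1600 → 2000 — 1 stop higher (brighter).
Net change so far: 1/3 stop brighter. Offset with the shutter speed: 25 → 20.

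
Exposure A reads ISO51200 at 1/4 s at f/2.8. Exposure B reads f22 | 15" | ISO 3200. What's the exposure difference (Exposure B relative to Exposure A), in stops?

Aperture: f/2.8 → f/4 → f/5.6 → f/8 → f/11 → f/16 → f/22 — 6 stops narrower (darker).
Shutter speed: 1/4 → 1/2 → 1 → 2 → 4 → 8 → 15 — 6 stops slower (brighter).
ISO: 51200 → 25600 → 12800 → 6400 → 3200 — 4 stops dropped (darker).
Net: −6 +6 −4 = −4 stops.

4 stops darker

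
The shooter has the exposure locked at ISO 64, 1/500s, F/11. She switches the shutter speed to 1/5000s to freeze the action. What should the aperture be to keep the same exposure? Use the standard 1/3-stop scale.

Shutter speed: 1/500 → 1/640 → 1/800 → 1/1000 → 1/1250 → 1/1600 → 1/2000 → 1/2500 → 1/3200 → 1/4000 → 1/5000 — 3 1/3 stops shorter (darker).
Need 3 1/3 stops brighter from the aperture: f/11 → f/10 → f/9 → f/8 → f/7.1 → f/6.3 → f/5.6 → f/5 → f/4.5 → f/4 → f/3.5.

f/3.5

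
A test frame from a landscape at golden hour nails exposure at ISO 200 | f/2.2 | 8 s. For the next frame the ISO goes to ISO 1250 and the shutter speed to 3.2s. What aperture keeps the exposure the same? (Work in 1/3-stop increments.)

ISO: 200 → 250 → 320 → 400 → 500 → 640 → 800 → 1000 → 1250 — 2 2/3 stops higher (brighter).
Shutter speed: 8 → 6 → 5 → 4 → 3.2 — 1 1/3 stops shorter (darker).
Net change so far: 1 1/3 stops brighter. Offset with the aperture: f/2.2 → f/2.5 → f/2.8 → f/3.2 → f/3.5.

f/3.5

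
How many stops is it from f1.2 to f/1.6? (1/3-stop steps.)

f/1.2 → f/1.4 → f/1.6 — count the steps: 2 third-stops = 2/3 stop.

2/3 stop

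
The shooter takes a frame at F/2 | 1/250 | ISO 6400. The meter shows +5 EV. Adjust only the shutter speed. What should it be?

1/8000s

Overexposed by 5 stops → need 5 stops darker.
Shutter speed: 1/250 → 1/500 → 1/1000 → 1/2000 → 1/4000 → 1/8000.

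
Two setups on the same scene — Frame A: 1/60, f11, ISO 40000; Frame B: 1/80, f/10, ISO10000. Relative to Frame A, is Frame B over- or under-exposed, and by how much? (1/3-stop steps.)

Aperture: f/11 → f/10 — 1/3 stop larger aperture (brighter).
Shutter speed: 1/60 → 1/80 — 1/3 stop faster (darker).
ISO: 40000 → 32000 → 25600 → 20000 → 16000 → 12800 → 10000 — 2 stops dropped (darker).
Net: +1/3 −1/3 −2 = −2 stops.

2 stops darker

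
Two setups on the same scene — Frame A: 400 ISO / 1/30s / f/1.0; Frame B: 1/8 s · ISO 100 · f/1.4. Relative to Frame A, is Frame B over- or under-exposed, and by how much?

1 stop darker

Aperture: f/1.0 → f/1.4 — 1 stop stopped down (darker).
Shutter speed: 1/30 → 1/15 → 1/8 — 2 stops longer (brighter).
ISO: 400 → 200 → 100 — 2 stops dropped (darker).
Net: −1 +2 −2 = −1 stop.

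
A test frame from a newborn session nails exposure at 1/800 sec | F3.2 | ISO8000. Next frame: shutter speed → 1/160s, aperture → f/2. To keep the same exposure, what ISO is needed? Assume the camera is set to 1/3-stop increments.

ISO 640

Shutter speed: 1/800 → 1/640 → 1/500 → 1/400 → 1/320 → 1/250 → 1/200 → 1/160 — 2 1/3 stops longer (brighter).
Aperture: f/3.2 → f/2.8 → f/2.5 → f/2.2 → f/2 — 1 1/3 stops wider (brighter).
Net change so far: 3 2/3 stops brighter. Offset with the ISO: 8000 → 6400 → 5000 → 4000 → 3200 → 2500 → 2000 → 1600 → 1250 → 1000 → 800 → 640.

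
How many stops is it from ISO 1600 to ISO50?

5 stops

1600 → 800 → 400 → 200 → 100 → 50 — count the steps: 5 stops.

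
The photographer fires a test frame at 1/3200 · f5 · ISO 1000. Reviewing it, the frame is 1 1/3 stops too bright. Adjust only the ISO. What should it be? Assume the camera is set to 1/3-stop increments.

Overexposed by 1 1/3 stops → need 1 1/3 stops darker.
ISO: 1000 → 800 → 640 → 500 → 400.

ISO 400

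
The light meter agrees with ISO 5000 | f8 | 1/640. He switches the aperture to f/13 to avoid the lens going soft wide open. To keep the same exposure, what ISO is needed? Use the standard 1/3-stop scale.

ISO 12800

Aperture: f/8 → f/9 → f/10 → f/11 → f/13 — 1 1/3 stops narrower (darker).
Need 1 1/3 stops brighter from the ISO: 5000 → 6400 → 8000 → 10000 → 12800.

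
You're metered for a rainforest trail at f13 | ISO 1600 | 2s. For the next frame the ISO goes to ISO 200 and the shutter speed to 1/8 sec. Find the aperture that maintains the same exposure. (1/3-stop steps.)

ISO: 1600 → 1250 → 1000 → 800 → 640 → 500 → 400 → 320 → 250 → 200 — 3 stops dropped (darker).
Shutter speed: 2 → 1.6 → 1.3 → 1 → 0.8 → 0.6 → 0.5 → 0.4 → 0.3 → 1/4 → 1/5 → 1/6 → 1/8 — 4 stops faster (darker).
Net change so far: 7 stops darker. Offset with the aperture: f/13 → f/11 → f/10 → f/9 → f/8 → f/7.1 → f/6.3 → f/5.6 → f/5 → f/4.5 → f/4 → f/3.5 → f/3.2 → f/2.8 → f/2.5 → f/2.2 → f/2 → f/1.8 → f/1.6 → f/1.4 → f/1.2 → f/1.1.

f/1.1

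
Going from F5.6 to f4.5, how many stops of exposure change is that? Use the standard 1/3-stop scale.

2/3 stop

f/5.6 → f/5 → f/4.5 — count the steps: 2 third-stops = 2/3 stop.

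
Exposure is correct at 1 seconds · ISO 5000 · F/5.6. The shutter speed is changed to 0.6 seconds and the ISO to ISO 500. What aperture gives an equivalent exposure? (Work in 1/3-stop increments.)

Shutter speed: 1 → 0.8 → 0.6 — 2/3 stop faster (darker).
ISO: 5000 → 4000 → 3200 → 2500 → 2000 → 1600 → 1250 → 1000 → 800 → 640 → 500 — 3 1/3 stops lower (darker).
Net change so far: 4 stops darker. Offset with the aperture: f/5.6 → f/5 → f/4.5 → f/4 → f/3.5 → f/3.2 → f/2.8 → f/2.5 → f/2.2 → f/2 → f/1.8 → f/1.6 → f/1.4.

f/1.4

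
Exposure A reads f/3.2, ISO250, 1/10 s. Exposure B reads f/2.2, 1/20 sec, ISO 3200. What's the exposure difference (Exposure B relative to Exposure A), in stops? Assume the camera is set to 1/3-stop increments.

3 2/3 stops brighter

Aperture: f/3.2 → f/2.8 → f/2.5 → f/2.2 — 1 stop larger aperture (brighter).
Shutter speed: 1/10 → 1/13 → 1/15 → 1/20 — 1 stop shorter (darker).
ISO: 250 → 320 → 400 → 500 → 640 → 800 → 1000 → 1250 → 1600 → 2000 → 2500 → 3200 — 3 2/3 stops higher (brighter).
Net: +1 −1 +3 2/3 = +3 2/3 stops.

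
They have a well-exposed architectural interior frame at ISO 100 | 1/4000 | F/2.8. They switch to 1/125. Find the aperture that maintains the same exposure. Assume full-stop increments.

f/16

Shutter speed: 1/4000 → 1/2000 → 1/1000 → 1/500 → 1/250 → 1/125 — 5 stops slower (brighter).
Need 5 stops darker from the aperture: f/2.8 → f/4 → f/5.6 → f/8 → f/11 → f/16.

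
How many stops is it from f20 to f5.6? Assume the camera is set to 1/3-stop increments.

f/20 → f/18 → f/16 → f/14 → f/13 → f/11 → f/10 → f/9 → f/8 → f/7.1 → f/6.3 → f/5.6 — count the steps: 11 third-stops = 3 2/3 stops.

3 2/3 stops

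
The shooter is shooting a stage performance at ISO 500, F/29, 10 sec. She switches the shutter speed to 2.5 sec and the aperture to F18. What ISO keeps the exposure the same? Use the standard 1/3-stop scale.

Shutter speed: 10 → 8 → 6 → 5 → 4 → 3.2 → 2.5 — 2 stops faster (darker).
Aperture: f/29 → f/25 → f/22 → f/20 → f/18 — 1 1/3 stops opened up (brighter).
Net change so far: 2/3 stop darker. Offset with the ISO: 500 → 640 → 800.

ISO 800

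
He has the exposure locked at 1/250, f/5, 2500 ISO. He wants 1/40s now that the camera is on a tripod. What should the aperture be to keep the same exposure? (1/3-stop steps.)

Shutter speed: 1/250 → 1/200 → 1/160 → 1/125 → 1/100 → 1/80 → 1/60 → 1/50 → 1/40 — 2 2/3 stops longer (brighter).
Need 2 2/3 stops darker from the aperture: f/5 → f/5.6 → f/6.3 → f/7.1 → f/8 → f/9 → f/10 → f/11 → f/13.

f/13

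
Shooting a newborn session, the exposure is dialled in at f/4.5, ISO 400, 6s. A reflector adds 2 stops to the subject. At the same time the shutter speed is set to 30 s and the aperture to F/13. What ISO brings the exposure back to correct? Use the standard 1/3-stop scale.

ISO 160

Scene light: 2 stops brighter.
Shutter speed: 6 → 8 → 10 → 13 → 15 → 20 → 25 → 30 — 2 1/3 stops slower (brighter).
Aperture: f/4.5 → f/5 → f/5.6 → f/6.3 → f/7.1 → f/8 → f/9 → f/10 → f/11 → f/13 — 3 stops smaller aperture (darker).
Net so far: 1 1/3 stops brighter. ISO: 400 → 320 → 250 → 200 → 160.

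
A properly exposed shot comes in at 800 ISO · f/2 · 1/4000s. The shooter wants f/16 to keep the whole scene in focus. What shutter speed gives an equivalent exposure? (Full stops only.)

1/60s

Aperture: f/2 → f/2.8 → f/4 → f/5.6 → f/8 → f/11 → f/16 — 6 stops stopped down (darker).
Need 6 stops brighter from the shutter speed: 1/4000 → 1/2000 → 1/1000 → 1/500 → 1/250 → 1/125 → 1/60.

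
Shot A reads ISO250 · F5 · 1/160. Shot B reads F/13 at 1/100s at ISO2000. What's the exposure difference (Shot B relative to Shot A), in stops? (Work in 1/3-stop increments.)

1 stop brighter

Aperture: f/5 → f/5.6 → f/6.3 → f/7.1 → f/8 → f/9 → f/10 → f/11 → f/13 — 2 2/3 stops stopped down (darker).
Shutter speed: 1/160 → 1/125 → 1/100 — 2/3 stop slower (brighter).
ISO: 250 → 320 → 400 → 500 → 640 → 800 → 1000 → 1250 → 1600 → 2000 — 3 stops higher (brighter).
Net: −2 2/3 +2/3 +3 = +1 stop.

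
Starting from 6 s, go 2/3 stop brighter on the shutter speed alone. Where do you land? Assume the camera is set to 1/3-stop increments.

10 s

Shutter speed: 6 → 8 → 10 — 2/3 stop longer (brighter).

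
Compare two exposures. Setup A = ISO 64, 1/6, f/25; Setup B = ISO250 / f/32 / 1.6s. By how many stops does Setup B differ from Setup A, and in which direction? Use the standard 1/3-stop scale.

Aperture: f/25 → f/29 → f/32 — 2/3 stop smaller aperture (darker).
Shutter speed: 1/6 → 1/5 → 1/4 → 0.3 → 0.4 → 0.5 → 0.6 → 0.8 → 1 → 1.3 → 1.6 — 3 1/3 stops slower (brighter).
ISO: 64 → 80 → 100 → 125 → 160 → 200 → 250 — 2 stops higher (brighter).
Net: −2/3 +3 1/3 +2 = +4 2/3 stops.

4 2/3 stops brighter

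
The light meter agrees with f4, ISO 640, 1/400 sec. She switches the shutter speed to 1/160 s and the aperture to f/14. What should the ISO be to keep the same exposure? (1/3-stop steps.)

ISO 3200

Shutter speed: 1/400 → 1/320 → 1/250 → 1/200 → 1/160 — 1 1/3 stops longer (brighter).
Aperture: f/4 → f/4.5 → f/5 → f/5.6 → f/6.3 → f/7.1 → f/8 → f/9 → f/10 → f/11 → f/13 → f/14 — 3 2/3 stops narrower (darker).
Net change so far: 2 1/3 stops darker. Offset with the ISO: 640 → 800 → 1000 → 1250 → 1600 → 2000 → 2500 → 3200.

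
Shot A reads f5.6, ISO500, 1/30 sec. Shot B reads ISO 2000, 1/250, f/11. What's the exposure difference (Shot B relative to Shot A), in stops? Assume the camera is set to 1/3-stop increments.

3 stops darker

Aperture: f/5.6 → f/6.3 → f/7.1 → f/8 → f/9 → f/10 → f/11 — 2 stops narrower (darker).
Shutter speed: 1/30 → 1/40 → 1/50 → 1/60 → 1/80 → 1/100 → 1/125 → 1/160 → 1/200 → 1/250 — 3 stops shorter (darker).
ISO: 500 → 640 → 800 → 1000 → 1250 → 1600 → 2000 — 2 stops raised (brighter).
Net: −2 −3 +2 = −3 stops.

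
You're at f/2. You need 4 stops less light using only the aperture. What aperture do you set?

f/8

Aperture: f/2 → f/2.8 → f/4 → f/5.6 → f/8 — 4 stops stopped down (darker).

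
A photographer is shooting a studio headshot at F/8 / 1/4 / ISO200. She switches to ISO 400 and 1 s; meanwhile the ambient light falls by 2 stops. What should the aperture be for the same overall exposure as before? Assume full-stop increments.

Scene light: 2 stops darker.
ISO: 200 → 400 — 1 stop higher (brighter).
Shutter speed: 1/4 → 1/2 → 1 — 2 stops longer (brighter).
Net so far: 1 stop brighter. Aperture: f/8 → f/11.

f/11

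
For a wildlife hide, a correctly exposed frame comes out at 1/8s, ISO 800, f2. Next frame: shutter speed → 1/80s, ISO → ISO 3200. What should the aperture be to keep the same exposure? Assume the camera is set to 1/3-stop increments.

Shutter speed: 1/8 → 1/10 → 1/13 → 1/15 → 1/20 → 1/25 → 1/30 → 1/40 → 1/50 → 1/60 → 1/80 — 3 1/3 stops shorter (darker).
ISO: 800 → 1000 → 1250 → 1600 → 2000 → 2500 → 3200 — 2 stops higher (brighter).
Net change so far: 1 1/3 stops darker. Offset with the aperture: f/2 → f/1.8 → f/1.6 → f/1.4 → f/1.2.

f/1.2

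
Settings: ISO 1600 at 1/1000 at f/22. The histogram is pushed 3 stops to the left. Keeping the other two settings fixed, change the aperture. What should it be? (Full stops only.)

Underexposed by 3 stops → need 3 stops brighter.
Aperture: f/22 → f/16 → f/11 → f/8.

f/8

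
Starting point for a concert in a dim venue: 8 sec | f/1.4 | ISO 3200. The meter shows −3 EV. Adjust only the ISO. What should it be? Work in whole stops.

ISO 25600

Underexposed by 3 stops → need 3 stops brighter.
ISO: 3200 → 6400 → 12800 → 25600.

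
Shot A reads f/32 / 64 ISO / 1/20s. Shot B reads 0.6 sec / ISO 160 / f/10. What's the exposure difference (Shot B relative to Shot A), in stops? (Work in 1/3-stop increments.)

8 1/3 stops brighter

Aperture: f/32 → f/29 → f/25 → f/22 → f/20 → f/18 → f/16 → f/14 → f/13 → f/11 → f/10 — 3 1/3 stops wider (brighter).
Shutter speed: 1/20 → 1/15 → 1/13 → 1/10 → 1/8 → 1/6 → 1/5 → 1/4 → 0.3 → 0.4 → 0.5 → 0.6 — 3 2/3 stops slower (brighter).
ISO: 64 → 80 → 100 → 125 → 160 — 1 1/3 stops raised (brighter).
Net: +3 1/3 +3 2/3 +1 1/3 = +8 1/3 stops.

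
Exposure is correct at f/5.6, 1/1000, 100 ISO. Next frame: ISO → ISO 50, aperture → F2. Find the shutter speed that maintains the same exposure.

ISO: 100 → 50 — 1 stop dropped (darker).
Aperture: f/5.6 → f/4 → f/2.8 → f/2 — 3 stops wider (brighter).
Net change so far: 2 stops brighter. Offset with the shutter speed: 1/1000 → 1/2000 → 1/4000.

1/4000s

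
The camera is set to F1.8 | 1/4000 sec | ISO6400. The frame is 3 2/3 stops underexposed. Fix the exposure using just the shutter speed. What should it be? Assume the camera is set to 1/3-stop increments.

Underexposed by 3 2/3 stops → need 3 2/3 stops brighter.
Shutter speed: 1/4000 → 1/3200 → 1/2500 → 1/2000 → 1/1600 → 1/1250 → 1/1000 → 1/800 → 1/640 → 1/500 → 1/400 → 1/320.

1/320s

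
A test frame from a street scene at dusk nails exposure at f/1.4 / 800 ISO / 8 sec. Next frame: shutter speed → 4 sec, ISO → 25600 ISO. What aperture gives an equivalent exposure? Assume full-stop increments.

Shutter speed: 8 → 4 — 1 stop faster (darker).
ISO: 800 → 1600 → 3200 → 6400 → 12800 → 25600 — 5 stops higher (brighter).
Net change so far: 4 stops brighter. Offset with the aperture: f/1.4 → f/2 → f/2.8 → f/4 → f/5.6.

f/5.6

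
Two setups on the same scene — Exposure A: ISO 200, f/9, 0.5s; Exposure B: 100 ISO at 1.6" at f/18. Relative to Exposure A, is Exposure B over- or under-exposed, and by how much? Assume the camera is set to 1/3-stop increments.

1 1/3 stops darker

Aperture: f/9 → f/10 → f/11 → f/13 → f/14 → f/16 → f/18 — 2 stops stopped down (darker).
Shutter speed: 0.5 → 0.6 → 0.8 → 1 → 1.3 → 1.6 — 1 2/3 stops slower (brighter).
ISO: 200 → 160 → 125 → 100 — 1 stop lower (darker).
Net: −2 +1 2/3 −1 = −1 1/3 stops.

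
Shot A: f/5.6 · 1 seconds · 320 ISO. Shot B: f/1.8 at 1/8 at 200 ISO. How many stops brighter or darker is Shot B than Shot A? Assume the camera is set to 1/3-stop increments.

Aperture: f/5.6 → f/5 → f/4.5 → f/4 → f/3.5 → f/3.2 → f/2.8 → f/2.5 → f/2.2 → f/2 → f/1.8 — 3 1/3 stops larger aperture (brighter).
Shutter speed: 1 → 0.8 → 0.6 → 0.5 → 0.4 → 0.3 → 1/4 → 1/5 → 1/6 → 1/8 — 3 stops shorter (darker).
ISO: 320 → 250 → 200 — 2/3 stop dropped (darker).
Net: +3 1/3 −3 −2/3 = −1/3 stops.

1/3 stop darker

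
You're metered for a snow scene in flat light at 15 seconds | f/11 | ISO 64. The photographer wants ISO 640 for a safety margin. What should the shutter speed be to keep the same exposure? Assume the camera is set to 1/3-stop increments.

1.6 s

ISO: 64 → 80 → 100 → 125 → 160 → 200 → 250 → 320 → 400 → 500 → 640 — 3 1/3 stops higher (brighter).
Need 3 1/3 stops darker from the shutter speed: 15 → 13 → 10 → 8 → 6 → 5 → 4 → 3.2 → 2.5 → 2 → 1.6.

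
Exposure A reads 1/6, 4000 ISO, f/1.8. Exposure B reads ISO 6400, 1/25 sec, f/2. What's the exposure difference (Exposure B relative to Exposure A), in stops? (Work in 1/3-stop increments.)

Aperture: f/1.8 → f/2 — 1/3 stop narrower (darker).
Shutter speed: 1/6 → 1/8 → 1/10 → 1/13 → 1/15 → 1/20 → 1/25 — 2 stops faster (darker).
ISO: 4000 → 5000 → 6400 — 2/3 stop raised (brighter).
Net: −1/3 −2 +2/3 = −1 2/3 stops.

1 2/3 stops darker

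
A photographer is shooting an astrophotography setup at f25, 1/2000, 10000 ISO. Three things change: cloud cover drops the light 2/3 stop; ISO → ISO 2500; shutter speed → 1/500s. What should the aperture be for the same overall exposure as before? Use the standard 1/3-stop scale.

Scene light: 2/3 stop darker.
ISO: 10000 → 8000 → 6400 → 5000 → 4000 → 3200 → 2500 — 2 stops dropped (darker).
Shutter speed: 1/2000 → 1/1600 → 1/1250 → 1/1000 → 1/800 → 1/640 → 1/500 — 2 stops slower (brighter).
Net so far: 2/3 stop darker. Aperture: f/25 → f/22 → f/20.

f/20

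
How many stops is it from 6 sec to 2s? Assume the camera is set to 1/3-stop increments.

1 2/3 stops

6 → 5 → 4 → 3.2 → 2.5 → 2 — count the steps: 5 third-stops = 1 2/3 stops.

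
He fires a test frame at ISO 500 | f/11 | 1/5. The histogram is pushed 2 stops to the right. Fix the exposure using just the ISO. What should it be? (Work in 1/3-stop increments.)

ISO 125

Overexposed by 2 stops → need 2 stops darker.
ISO: 500 → 400 → 320 → 250 → 200 → 160 → 125.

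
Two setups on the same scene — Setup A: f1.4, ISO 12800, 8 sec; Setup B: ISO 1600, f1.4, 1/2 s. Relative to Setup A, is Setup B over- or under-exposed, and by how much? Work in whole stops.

7 stops darker

Aperture: unchanged.
Shutter speed: 8 → 4 → 2 → 1 → 1/2 — 4 stops faster (darker).
ISO: 12800 → 6400 → 3200 → 1600 — 3 stops dropped (darker).
Net: −4 −3 = −7 stops.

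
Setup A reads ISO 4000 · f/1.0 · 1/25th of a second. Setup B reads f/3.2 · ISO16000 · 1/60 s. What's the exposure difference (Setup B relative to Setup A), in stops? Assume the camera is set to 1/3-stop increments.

Aperture: f/1.0 → f/1.1 → f/1.2 → f/1.4 → f/1.6 → f/1.8 → f/2 → f/2.2 → f/2.5 → f/2.8 → f/3.2 — 3 1/3 stops smaller aperture (darker).
Shutter speed: 1/25 → 1/30 → 1/40 → 1/50 → 1/60 — 1 1/3 stops faster (darker).
ISO: 4000 → 5000 → 6400 → 8000 → 10000 → 12800 → 16000 — 2 stops higher (brighter).
Net: −3 1/3 −1 1/3 +2 = −2 2/3 stops.

2 2/3 stops darker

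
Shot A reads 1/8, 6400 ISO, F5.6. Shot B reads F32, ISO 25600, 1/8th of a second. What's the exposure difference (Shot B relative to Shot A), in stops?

Aperture: f/5.6 → f/8 → f/11 → f/16 → f/22 → f/32 — 5 stops stopped down (darker).
Shutter speed: unchanged.
ISO: 6400 → 12800 → 25600 — 2 stops higher (brighter).
Net: −5 +2 = −3 stops.

3 stops darker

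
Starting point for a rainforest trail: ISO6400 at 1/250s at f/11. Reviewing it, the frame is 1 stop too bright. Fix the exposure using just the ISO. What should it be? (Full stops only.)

Overexposed by 1 stop → need 1 stop darker.
ISO: 6400 → 3200.

ISO 3200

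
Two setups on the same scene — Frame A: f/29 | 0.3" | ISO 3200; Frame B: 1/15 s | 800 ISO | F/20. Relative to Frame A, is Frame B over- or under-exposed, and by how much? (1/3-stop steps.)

3 1/3 stops darker

Aperture: f/29 → f/25 → f/22 → f/20 — 1 stop wider (brighter).
Shutter speed: 0.3 → 1/4 → 1/5 → 1/6 → 1/8 → 1/10 → 1/13 → 1/15 — 2 1/3 stops shorter (darker).
ISO: 3200 → 2500 → 2000 → 1600 → 1250 → 1000 → 800 — 2 stops dropped (darker).
Net: +1 −2 1/3 −2 = −3 1/3 stops.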